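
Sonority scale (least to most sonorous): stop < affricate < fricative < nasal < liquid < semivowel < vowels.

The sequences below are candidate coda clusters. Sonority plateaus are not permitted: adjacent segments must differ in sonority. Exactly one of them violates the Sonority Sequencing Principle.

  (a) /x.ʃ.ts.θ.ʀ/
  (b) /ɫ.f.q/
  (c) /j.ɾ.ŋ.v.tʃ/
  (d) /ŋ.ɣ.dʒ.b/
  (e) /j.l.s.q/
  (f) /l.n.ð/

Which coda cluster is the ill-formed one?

(a) 3-3-2-3-5 → violates
(b) 5-3-1 → obeys
(c) 6-5-4-3-2 → obeys
(d) 4-3-2-1 → obeys
(e) 6-5-3-1 → obeys
(f) 5-4-3 → obeys

a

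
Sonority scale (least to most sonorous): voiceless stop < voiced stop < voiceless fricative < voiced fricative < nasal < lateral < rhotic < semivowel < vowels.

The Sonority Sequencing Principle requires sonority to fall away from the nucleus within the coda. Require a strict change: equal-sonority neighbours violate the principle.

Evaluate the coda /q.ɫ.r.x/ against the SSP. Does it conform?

/q/ is a voiceless stop (sonority 1).
/ɫ/ is a lateral (sonority 6).
/r/ is a rhotic (sonority 7).
/x/ is a voiceless fricative (sonority 3).
The profile is 1-6-7-3. Between /q/ (1) and /ɫ/ (6) sonority does not fall, so the cluster violates the SSP.

no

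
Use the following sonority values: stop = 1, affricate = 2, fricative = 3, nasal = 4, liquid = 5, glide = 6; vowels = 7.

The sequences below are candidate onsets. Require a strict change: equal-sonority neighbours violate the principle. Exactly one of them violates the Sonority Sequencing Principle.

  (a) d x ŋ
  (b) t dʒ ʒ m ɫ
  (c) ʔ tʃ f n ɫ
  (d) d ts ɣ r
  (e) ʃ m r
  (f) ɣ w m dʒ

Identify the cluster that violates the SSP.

f

(a) 1-3-4 → obeys
(b) 1-2-3-4-5 → obeys
(c) 1-2-3-4-5 → obeys
(d) 1-2-3-5 → obeys
(e) 3-4-5 → obeys
(f) 3-6-4-2 → violates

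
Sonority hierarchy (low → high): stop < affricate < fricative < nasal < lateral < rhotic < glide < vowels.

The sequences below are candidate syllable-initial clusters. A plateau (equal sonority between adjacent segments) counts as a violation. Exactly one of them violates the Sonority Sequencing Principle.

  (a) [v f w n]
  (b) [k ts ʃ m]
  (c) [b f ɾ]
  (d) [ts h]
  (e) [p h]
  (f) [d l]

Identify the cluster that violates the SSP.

a

(a) [v f w n]: profile 3-3-7-4 — violates.
(b) [k ts ʃ m]: profile 1-2-3-4 — obeys.
(c) [b f ɾ]: profile 1-3-6 — obeys.
(d) [ts h]: profile 2-3 — obeys.
(e) [p h]: profile 1-3 — obeys.
(f) [d l]: profile 1-5 — obeys.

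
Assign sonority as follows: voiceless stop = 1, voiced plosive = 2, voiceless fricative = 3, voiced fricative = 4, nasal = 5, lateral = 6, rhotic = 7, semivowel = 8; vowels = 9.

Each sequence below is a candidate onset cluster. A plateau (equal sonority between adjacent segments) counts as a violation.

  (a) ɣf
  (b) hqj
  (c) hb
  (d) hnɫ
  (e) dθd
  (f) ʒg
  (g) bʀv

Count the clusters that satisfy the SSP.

1

(a) sonority 4-3: ill-formed.
(b) sonority 3-1-8: ill-formed.
(c) sonority 3-2: ill-formed.
(d) sonority 3-5-6: well-formed.
(e) sonority 2-3-2: ill-formed.
(f) sonority 4-2: ill-formed.
(g) sonority 2-7-4: ill-formed.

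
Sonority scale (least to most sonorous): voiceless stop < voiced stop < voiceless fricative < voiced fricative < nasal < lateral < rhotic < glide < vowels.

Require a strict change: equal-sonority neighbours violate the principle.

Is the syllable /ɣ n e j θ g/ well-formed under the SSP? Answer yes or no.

yes

Onset: /ɣ/ is a voiced fricative (sonority 4), /n/ is a nasal (sonority 5); then the nucleus /e/ (sonority 9).
Onset profile 4-5-9 — rises to the nucleus.
Coda: /j/ is a glide (sonority 8), /θ/ is a voiceless fricative (sonority 3), /g/ is a voiced stop (sonority 2).
Coda profile 9-8-3-2 — falls from the nucleus.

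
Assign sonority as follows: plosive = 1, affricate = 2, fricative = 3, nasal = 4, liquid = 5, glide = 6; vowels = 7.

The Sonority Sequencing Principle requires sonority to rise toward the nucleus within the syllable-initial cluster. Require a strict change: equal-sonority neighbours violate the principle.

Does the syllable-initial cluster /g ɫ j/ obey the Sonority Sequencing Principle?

yes

/g/ is a plosive (sonority 1).
/ɫ/ is a liquid (sonority 5).
/j/ is a glide (sonority 6).
The profile 1-5-6 strictly rises, so the syllable-initial cluster satisfies the SSP.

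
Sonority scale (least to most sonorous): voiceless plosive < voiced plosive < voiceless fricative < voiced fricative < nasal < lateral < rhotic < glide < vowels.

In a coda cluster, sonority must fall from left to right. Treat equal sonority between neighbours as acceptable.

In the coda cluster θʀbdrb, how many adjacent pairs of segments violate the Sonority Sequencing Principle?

2

/θ/ — voiceless fricative, sonority 3.
/ʀ/ — rhotic, sonority 7.
/b/ — voiced plosive, sonority 2.
/d/ — voiced plosive, sonority 2.
/r/ — rhotic, sonority 7.
/b/ — voiced plosive, sonority 2.
/θ/→/ʀ/: 3→7 (does not fall) — violation.
/ʀ/→/b/: 7→2 (falls) — ok.
/b/→/d/: 2→2 (plateau, allowed) — ok.
/d/→/r/: 2→7 (does not fall) — violation.
/r/→/b/: 7→2 (falls) — ok.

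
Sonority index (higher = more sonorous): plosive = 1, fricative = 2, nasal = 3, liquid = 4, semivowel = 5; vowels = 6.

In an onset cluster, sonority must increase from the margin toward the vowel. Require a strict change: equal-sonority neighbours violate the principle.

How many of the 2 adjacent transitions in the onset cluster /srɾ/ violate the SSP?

/s/ is a fricative (sonority 2).
/r/ is a liquid (sonority 4).
/ɾ/ is a liquid (sonority 4).
/s/→/r/: 2→4 (rises) — ok.
/r/→/ɾ/: 4→4 (plateau) — violation.

1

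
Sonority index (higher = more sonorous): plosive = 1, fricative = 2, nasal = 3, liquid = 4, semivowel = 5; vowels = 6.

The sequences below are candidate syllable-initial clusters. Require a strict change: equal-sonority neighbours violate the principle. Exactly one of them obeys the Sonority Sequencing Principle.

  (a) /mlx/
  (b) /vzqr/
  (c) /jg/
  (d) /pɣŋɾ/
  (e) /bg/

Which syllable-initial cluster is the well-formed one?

d

(a) sonority 3-4-2: ill-formed.
(b) sonority 2-2-1-4: ill-formed.
(c) sonority 5-1: ill-formed.
(d) sonority 1-2-3-4: well-formed.
(e) sonority 1-1: ill-formed.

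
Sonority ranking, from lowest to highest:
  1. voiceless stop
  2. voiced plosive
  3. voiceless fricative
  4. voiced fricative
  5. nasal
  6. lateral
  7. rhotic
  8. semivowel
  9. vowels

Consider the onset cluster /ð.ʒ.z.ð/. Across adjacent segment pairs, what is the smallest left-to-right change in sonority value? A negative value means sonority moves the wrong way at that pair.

/ð/ — voiced fricative, sonority 4.
/ʒ/ — voiced fricative, sonority 4.
/z/ — voiced fricative, sonority 4.
/ð/ — voiced fricative, sonority 4.
/ð/→/ʒ/: change +0.
/ʒ/→/z/: change +0.
/z/→/ð/: change +0.
Minimum = 0.

0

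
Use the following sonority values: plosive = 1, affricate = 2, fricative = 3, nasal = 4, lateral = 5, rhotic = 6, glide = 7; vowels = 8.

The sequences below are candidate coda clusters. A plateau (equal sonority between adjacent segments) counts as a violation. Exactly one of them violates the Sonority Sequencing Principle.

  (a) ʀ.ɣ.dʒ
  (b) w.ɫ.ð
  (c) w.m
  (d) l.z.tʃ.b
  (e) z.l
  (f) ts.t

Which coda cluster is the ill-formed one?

e

(a) ʀ.ɣ.dʒ: profile 6-3-2 — obeys.
(b) w.ɫ.ð: profile 7-5-3 — obeys.
(c) w.m: profile 7-4 — obeys.
(d) l.z.tʃ.b: profile 5-3-2-1 — obeys.
(e) z.l: profile 3-5 — violates.
(f) ts.t: profile 2-1 — obeys.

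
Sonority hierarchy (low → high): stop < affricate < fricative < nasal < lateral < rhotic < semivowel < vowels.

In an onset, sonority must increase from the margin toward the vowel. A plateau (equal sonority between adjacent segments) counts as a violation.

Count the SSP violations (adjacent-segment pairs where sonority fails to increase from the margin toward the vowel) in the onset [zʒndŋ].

/z/: fricative = 3.
/ʒ/: fricative = 3.
/n/: nasal = 4.
/d/: stop = 1.
/ŋ/: nasal = 4.
/z/→/ʒ/: 3→3 (plateau) — violation.
/ʒ/→/n/: 3→4 (rises) — ok.
/n/→/d/: 4→1 (does not rise) — violation.
/d/→/ŋ/: 1→4 (rises) — ok.

2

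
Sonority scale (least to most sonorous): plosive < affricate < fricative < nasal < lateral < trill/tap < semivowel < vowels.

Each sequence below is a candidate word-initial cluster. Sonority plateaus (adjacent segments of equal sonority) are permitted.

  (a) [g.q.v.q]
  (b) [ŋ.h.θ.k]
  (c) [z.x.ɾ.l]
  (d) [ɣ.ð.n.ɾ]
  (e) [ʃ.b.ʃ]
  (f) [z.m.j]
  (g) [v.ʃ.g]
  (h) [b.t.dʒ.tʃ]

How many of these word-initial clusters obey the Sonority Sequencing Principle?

3

(a) sonority 1-1-3-1: ill-formed.
(b) sonority 4-3-3-1: ill-formed.
(c) sonority 3-3-6-5: ill-formed.
(d) sonority 3-3-4-6: well-formed.
(e) sonority 3-1-3: ill-formed.
(f) sonority 3-4-7: well-formed.
(g) sonority 3-3-1: ill-formed.
(h) sonority 1-1-2-2: well-formed.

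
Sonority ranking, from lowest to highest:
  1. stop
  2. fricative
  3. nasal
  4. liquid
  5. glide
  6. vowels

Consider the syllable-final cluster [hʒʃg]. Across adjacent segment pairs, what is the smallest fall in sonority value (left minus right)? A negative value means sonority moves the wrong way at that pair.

/h/ — fricative, sonority 2.
/ʒ/ — fricative, sonority 2.
/ʃ/ — fricative, sonority 2.
/g/ — stop, sonority 1.
/h/→/ʒ/: change +0.
/ʒ/→/ʃ/: change +0.
/ʃ/→/g/: change +1.
Minimum = 0.

0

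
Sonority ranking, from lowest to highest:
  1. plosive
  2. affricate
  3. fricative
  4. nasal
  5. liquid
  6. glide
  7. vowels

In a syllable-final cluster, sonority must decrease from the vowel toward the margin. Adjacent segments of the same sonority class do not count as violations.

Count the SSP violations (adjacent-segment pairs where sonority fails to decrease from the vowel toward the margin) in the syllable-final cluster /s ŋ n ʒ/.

1

/s/ is a fricative (sonority 3).
/ŋ/ is a nasal (sonority 4).
/n/ is a nasal (sonority 4).
/ʒ/ is a fricative (sonority 3).
/s/→/ŋ/: 3→4 (does not fall) — violation.
/ŋ/→/n/: 4→4 (plateau, allowed) — ok.
/n/→/ʒ/: 4→3 (falls) — ok.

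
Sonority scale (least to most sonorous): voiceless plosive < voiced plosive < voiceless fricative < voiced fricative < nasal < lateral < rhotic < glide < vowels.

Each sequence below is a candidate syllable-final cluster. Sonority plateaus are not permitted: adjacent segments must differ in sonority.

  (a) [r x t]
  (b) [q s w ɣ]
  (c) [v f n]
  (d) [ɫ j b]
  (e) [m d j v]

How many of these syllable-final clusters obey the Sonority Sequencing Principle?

(a) 7-3-1 → obeys
(b) 1-3-8-4 → violates
(c) 4-3-5 → violates
(d) 6-8-2 → violates
(e) 5-2-8-4 → violates

1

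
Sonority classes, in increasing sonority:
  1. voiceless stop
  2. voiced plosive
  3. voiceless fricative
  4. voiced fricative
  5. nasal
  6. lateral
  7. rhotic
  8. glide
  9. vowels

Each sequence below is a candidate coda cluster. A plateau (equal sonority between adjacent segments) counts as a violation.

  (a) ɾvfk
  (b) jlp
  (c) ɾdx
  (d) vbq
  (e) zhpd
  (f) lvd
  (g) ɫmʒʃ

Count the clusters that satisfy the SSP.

(a) sonority 7-4-3-1: well-formed.
(b) sonority 8-6-1: well-formed.
(c) sonority 7-2-3: ill-formed.
(d) sonority 4-2-1: well-formed.
(e) sonority 4-3-1-2: ill-formed.
(f) sonority 6-4-2: well-formed.
(g) sonority 6-5-4-3: well-formed.

5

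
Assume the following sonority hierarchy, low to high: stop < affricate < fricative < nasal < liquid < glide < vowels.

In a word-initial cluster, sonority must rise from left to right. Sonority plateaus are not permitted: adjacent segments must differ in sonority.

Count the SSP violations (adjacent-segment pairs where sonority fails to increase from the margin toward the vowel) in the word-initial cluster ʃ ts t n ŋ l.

3

/ʃ/: fricative = 3.
/ts/: affricate = 2.
/t/: stop = 1.
/n/: nasal = 4.
/ŋ/: nasal = 4.
/l/: liquid = 5.
/ʃ/→/ts/: 3→2 (does not rise) — violation.
/ts/→/t/: 2→1 (does not rise) — violation.
/t/→/n/: 1→4 (rises) — ok.
/n/→/ŋ/: 4→4 (plateau) — violation.
/ŋ/→/l/: 4→5 (rises) — ok.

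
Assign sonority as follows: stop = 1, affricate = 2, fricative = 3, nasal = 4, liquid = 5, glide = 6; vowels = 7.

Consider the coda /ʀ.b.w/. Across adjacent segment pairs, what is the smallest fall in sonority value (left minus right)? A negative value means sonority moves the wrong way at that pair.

/ʀ/ — liquid, sonority 5.
/b/ — stop, sonority 1.
/w/ — glide, sonority 6.
/ʀ/→/b/: change +4.
/b/→/w/: change -5.
Minimum = -5.

-5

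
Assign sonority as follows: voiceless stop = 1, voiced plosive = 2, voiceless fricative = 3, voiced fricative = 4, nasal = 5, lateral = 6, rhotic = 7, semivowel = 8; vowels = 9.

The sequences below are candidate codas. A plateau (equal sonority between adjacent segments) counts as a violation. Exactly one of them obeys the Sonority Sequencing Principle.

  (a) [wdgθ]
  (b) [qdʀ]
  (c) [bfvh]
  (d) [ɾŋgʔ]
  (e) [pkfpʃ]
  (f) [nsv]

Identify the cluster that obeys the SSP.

d

(a) sonority 8-2-2-3: ill-formed.
(b) sonority 1-2-7: ill-formed.
(c) sonority 2-3-4-3: ill-formed.
(d) sonority 7-5-2-1: well-formed.
(e) sonority 1-1-3-1-3: ill-formed.
(f) sonority 5-3-4: ill-formed.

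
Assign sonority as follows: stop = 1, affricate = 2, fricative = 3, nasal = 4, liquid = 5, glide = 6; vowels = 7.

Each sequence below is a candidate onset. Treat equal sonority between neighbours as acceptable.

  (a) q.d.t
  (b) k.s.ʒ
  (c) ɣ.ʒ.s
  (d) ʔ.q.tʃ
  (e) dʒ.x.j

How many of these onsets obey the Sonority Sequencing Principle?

5

(a) q.d.t: profile 1-1-1 — obeys.
(b) k.s.ʒ: profile 1-3-3 — obeys.
(c) ɣ.ʒ.s: profile 3-3-3 — obeys.
(d) ʔ.q.tʃ: profile 1-1-2 — obeys.
(e) dʒ.x.j: profile 2-3-6 — obeys.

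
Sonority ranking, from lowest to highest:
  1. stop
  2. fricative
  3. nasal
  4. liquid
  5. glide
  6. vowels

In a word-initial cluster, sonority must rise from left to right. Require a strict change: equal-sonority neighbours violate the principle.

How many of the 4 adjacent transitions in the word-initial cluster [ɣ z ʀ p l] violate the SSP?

/ɣ/ is a fricative (sonority 2).
/z/ is a fricative (sonority 2).
/ʀ/ is a liquid (sonority 4).
/p/ is a stop (sonority 1).
/l/ is a liquid (sonority 4).
/ɣ/→/z/: 2→2 (plateau) — violation.
/z/→/ʀ/: 2→4 (rises) — ok.
/ʀ/→/p/: 4→1 (does not rise) — violation.
/p/→/l/: 1→4 (rises) — ok.

2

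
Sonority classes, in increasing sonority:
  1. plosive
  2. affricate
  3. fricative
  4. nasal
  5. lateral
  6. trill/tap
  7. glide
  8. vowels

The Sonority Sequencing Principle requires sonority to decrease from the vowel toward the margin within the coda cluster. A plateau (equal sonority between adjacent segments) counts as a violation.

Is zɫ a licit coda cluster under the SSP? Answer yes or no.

no

/z/: fricative = 3.
/ɫ/: lateral = 5.
The profile is 3-5. Between /z/ (3) and /ɫ/ (5) sonority does not fall, so the cluster violates the SSP.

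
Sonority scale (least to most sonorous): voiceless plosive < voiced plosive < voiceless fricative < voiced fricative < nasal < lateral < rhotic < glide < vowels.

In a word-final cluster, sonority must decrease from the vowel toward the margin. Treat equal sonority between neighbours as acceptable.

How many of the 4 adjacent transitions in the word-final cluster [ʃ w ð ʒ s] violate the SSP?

/ʃ/: voiceless fricative = 3.
/w/: glide = 8.
/ð/: voiced fricative = 4.
/ʒ/: voiced fricative = 4.
/s/: voiceless fricative = 3.
/ʃ/→/w/: 3→8 (does not fall) — violation.
/w/→/ð/: 8→4 (falls) — ok.
/ð/→/ʒ/: 4→4 (plateau, allowed) — ok.
/ʒ/→/s/: 4→3 (falls) — ok.

1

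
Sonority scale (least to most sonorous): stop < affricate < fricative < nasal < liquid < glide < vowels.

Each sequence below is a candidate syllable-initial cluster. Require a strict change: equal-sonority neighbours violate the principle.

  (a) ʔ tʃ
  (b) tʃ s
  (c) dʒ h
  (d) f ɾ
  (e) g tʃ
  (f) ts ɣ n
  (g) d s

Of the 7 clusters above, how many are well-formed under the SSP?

7

(a) 1-2 → obeys
(b) 2-3 → obeys
(c) 2-3 → obeys
(d) 3-5 → obeys
(e) 1-2 → obeys
(f) 2-3-4 → obeys
(g) 1-3 → obeys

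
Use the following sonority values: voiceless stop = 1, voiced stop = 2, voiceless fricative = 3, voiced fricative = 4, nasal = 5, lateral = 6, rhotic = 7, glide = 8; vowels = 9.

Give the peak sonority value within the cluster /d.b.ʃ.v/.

/d/: voiced stop = 2.
/b/: voiced stop = 2.
/ʃ/: voiceless fricative = 3.
/v/: voiced fricative = 4.
The maximum is 4.

4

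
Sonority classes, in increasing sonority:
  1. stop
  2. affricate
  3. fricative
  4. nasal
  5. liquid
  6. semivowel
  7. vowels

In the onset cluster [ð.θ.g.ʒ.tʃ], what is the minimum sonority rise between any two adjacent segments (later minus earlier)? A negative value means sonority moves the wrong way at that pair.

-2

/ð/: fricative = 3.
/θ/: fricative = 3.
/g/: stop = 1.
/ʒ/: fricative = 3.
/tʃ/: affricate = 2.
/ð/→/θ/: change +0.
/θ/→/g/: change -2.
/g/→/ʒ/: change +2.
/ʒ/→/tʃ/: change -1.
Minimum = -2.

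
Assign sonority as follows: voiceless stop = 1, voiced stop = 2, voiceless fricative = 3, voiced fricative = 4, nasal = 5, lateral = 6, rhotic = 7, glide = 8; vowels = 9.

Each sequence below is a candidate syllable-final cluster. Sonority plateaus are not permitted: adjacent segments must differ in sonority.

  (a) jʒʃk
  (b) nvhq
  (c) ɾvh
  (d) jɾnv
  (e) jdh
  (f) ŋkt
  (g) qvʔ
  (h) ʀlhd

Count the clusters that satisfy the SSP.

(a) jʒʃk: profile 8-4-3-1 — obeys.
(b) nvhq: profile 5-4-3-1 — obeys.
(c) ɾvh: profile 7-4-3 — obeys.
(d) jɾnv: profile 8-7-5-4 — obeys.
(e) jdh: profile 8-2-3 — violates.
(f) ŋkt: profile 5-1-1 — violates.
(g) qvʔ: profile 1-4-1 — violates.
(h) ʀlhd: profile 7-6-3-2 — obeys.

5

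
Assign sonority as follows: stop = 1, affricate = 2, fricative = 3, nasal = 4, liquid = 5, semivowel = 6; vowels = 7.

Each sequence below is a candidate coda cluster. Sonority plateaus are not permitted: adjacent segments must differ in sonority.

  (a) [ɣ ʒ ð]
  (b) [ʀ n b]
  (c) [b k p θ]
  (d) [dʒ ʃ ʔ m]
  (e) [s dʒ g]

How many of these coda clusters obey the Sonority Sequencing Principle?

2

(a) 3-3-3 → violates
(b) 5-4-1 → obeys
(c) 1-1-1-3 → violates
(d) 2-3-1-4 → violates
(e) 3-2-1 → obeys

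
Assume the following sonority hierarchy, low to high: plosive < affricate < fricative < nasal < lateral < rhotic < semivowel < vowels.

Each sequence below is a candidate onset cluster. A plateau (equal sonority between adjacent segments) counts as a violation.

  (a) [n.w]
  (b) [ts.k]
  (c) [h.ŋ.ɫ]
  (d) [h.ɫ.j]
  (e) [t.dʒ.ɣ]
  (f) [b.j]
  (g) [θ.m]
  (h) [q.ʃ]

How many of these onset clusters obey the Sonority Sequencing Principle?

(a) sonority 4-7: well-formed.
(b) sonority 2-1: ill-formed.
(c) sonority 3-4-5: well-formed.
(d) sonority 3-5-7: well-formed.
(e) sonority 1-2-3: well-formed.
(f) sonority 1-7: well-formed.
(g) sonority 3-4: well-formed.
(h) sonority 1-3: well-formed.

7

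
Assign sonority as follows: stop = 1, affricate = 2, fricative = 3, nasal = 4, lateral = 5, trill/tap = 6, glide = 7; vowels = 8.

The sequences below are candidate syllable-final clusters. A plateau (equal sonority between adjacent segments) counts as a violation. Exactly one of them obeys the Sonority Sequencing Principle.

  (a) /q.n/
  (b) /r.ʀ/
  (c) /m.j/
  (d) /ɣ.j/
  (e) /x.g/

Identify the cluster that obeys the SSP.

(a) sonority 1-4: ill-formed.
(b) sonority 6-6: ill-formed.
(c) sonority 4-7: ill-formed.
(d) sonority 3-7: ill-formed.
(e) sonority 3-1: well-formed.

e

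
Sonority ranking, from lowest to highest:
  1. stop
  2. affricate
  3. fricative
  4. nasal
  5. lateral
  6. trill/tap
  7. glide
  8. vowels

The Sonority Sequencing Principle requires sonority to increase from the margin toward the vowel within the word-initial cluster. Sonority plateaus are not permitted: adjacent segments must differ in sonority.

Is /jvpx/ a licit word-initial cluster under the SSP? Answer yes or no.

/j/ is a glide (sonority 7).
/v/ is a fricative (sonority 3).
/p/ is a stop (sonority 1).
/x/ is a fricative (sonority 3).
The profile is 7-3-1-3. Between /j/ (7) and /v/ (3) sonority does not rise, so the cluster violates the SSP.

no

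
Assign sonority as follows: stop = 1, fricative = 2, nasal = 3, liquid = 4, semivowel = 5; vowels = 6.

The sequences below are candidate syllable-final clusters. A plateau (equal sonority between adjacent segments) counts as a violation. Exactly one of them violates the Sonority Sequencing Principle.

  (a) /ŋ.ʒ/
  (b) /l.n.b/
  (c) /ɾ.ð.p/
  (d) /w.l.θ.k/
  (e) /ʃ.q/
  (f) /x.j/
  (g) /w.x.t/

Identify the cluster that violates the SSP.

f

(a) /ŋ.ʒ/: profile 3-2 — obeys.
(b) /l.n.b/: profile 4-3-1 — obeys.
(c) /ɾ.ð.p/: profile 4-2-1 — obeys.
(d) /w.l.θ.k/: profile 5-4-2-1 — obeys.
(e) /ʃ.q/: profile 2-1 — obeys.
(f) /x.j/: profile 2-5 — violates.
(g) /w.x.t/: profile 5-2-1 — obeys.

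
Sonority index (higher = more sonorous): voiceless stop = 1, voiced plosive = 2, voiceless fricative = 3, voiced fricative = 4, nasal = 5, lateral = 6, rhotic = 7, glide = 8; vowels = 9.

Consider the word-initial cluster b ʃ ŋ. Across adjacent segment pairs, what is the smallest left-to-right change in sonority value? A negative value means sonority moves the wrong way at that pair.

/b/ — voiced plosive, sonority 2.
/ʃ/ — voiceless fricative, sonority 3.
/ŋ/ — nasal, sonority 5.
/b/→/ʃ/: change +1.
/ʃ/→/ŋ/: change +2.
Minimum = 1.

1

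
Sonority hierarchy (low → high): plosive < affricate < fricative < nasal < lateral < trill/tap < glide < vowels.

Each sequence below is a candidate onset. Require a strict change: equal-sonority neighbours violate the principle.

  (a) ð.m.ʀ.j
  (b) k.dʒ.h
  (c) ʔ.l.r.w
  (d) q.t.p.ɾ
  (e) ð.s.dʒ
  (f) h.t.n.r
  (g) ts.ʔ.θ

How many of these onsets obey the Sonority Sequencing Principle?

3

(a) sonority 3-4-6-7: well-formed.
(b) sonority 1-2-3: well-formed.
(c) sonority 1-5-6-7: well-formed.
(d) sonority 1-1-1-6: ill-formed.
(e) sonority 3-3-2: ill-formed.
(f) sonority 3-1-4-6: ill-formed.
(g) sonority 2-1-3: ill-formed.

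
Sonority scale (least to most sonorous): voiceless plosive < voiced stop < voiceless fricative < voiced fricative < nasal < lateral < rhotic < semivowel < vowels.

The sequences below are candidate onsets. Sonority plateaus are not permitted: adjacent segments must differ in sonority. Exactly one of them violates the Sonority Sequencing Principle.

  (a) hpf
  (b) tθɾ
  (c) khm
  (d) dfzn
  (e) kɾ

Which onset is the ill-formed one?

a

(a) 3-1-3 → violates
(b) 1-3-7 → obeys
(c) 1-3-5 → obeys
(d) 2-3-4-5 → obeys
(e) 1-7 → obeys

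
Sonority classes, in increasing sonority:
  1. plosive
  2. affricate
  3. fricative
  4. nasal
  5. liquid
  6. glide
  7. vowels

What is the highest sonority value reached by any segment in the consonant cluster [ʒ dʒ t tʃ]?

3

/ʒ/ is a fricative (sonority 3).
/dʒ/ is an affricate (sonority 2).
/t/ is a plosive (sonority 1).
/tʃ/ is an affricate (sonority 2).
The maximum is 3.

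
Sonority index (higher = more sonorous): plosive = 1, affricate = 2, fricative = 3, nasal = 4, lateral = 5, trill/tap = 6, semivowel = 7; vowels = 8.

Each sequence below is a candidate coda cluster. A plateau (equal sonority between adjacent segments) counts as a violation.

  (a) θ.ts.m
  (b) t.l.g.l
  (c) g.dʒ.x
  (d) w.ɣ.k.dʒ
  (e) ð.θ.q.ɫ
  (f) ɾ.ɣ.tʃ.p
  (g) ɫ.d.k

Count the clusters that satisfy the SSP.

(a) 3-2-4 → violates
(b) 1-5-1-5 → violates
(c) 1-2-3 → violates
(d) 7-3-1-2 → violates
(e) 3-3-1-5 → violates
(f) 6-3-2-1 → obeys
(g) 5-1-1 → violates

1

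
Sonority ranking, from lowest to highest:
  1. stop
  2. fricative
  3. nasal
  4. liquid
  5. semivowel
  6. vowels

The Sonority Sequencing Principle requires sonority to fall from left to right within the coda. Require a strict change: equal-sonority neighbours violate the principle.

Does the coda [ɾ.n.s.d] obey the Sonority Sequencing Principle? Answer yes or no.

/ɾ/: liquid = 4.
/n/: nasal = 3.
/s/: fricative = 2.
/d/: stop = 1.
The profile 4-3-2-1 strictly falls, so the coda satisfies the SSP.

yes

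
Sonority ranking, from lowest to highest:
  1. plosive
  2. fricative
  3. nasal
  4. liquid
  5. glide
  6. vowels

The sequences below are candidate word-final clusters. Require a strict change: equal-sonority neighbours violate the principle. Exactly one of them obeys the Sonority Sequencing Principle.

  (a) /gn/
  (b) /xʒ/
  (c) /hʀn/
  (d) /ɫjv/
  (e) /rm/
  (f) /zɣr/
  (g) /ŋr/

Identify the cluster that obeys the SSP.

(a) 1-3 → violates
(b) 2-2 → violates
(c) 2-4-3 → violates
(d) 4-5-2 → violates
(e) 4-3 → obeys
(f) 2-2-4 → violates
(g) 3-4 → violates

e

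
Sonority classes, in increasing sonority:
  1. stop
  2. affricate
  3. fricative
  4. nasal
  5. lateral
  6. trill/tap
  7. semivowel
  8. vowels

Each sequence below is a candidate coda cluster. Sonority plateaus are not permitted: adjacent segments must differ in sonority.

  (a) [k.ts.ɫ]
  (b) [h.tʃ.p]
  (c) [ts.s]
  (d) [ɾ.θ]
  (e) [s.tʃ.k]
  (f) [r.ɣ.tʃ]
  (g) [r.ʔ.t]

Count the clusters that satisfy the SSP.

4

(a) 1-2-5 → violates
(b) 3-2-1 → obeys
(c) 2-3 → violates
(d) 6-3 → obeys
(e) 3-2-1 → obeys
(f) 6-3-2 → obeys
(g) 6-1-1 → violates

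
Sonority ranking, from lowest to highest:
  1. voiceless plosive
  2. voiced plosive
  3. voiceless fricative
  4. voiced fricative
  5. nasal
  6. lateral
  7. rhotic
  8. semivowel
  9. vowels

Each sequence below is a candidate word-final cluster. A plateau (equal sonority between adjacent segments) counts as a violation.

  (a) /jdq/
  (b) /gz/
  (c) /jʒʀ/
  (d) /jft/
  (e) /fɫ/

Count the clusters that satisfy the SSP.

(a) /jdq/: profile 8-2-1 — obeys.
(b) /gz/: profile 2-4 — violates.
(c) /jʒʀ/: profile 8-4-7 — violates.
(d) /jft/: profile 8-3-1 — obeys.
(e) /fɫ/: profile 3-6 — violates.

2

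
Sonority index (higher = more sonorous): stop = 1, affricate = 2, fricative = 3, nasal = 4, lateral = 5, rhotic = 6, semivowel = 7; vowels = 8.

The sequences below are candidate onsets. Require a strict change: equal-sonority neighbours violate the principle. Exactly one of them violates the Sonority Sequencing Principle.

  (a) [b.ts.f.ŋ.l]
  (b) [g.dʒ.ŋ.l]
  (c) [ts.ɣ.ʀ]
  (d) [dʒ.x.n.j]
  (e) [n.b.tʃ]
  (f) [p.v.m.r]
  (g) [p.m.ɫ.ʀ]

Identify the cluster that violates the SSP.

(a) sonority 1-2-3-4-5: well-formed.
(b) sonority 1-2-4-5: well-formed.
(c) sonority 2-3-6: well-formed.
(d) sonority 2-3-4-7: well-formed.
(e) sonority 4-1-2: ill-formed.
(f) sonority 1-3-4-6: well-formed.
(g) sonority 1-4-5-6: well-formed.

e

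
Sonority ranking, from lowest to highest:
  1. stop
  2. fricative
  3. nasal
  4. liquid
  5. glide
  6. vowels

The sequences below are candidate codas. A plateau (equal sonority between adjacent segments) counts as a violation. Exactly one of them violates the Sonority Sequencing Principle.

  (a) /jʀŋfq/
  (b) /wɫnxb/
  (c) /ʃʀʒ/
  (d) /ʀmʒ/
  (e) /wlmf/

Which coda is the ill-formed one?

(a) /jʀŋfq/: profile 5-4-3-2-1 — obeys.
(b) /wɫnxb/: profile 5-4-3-2-1 — obeys.
(c) /ʃʀʒ/: profile 2-4-2 — violates.
(d) /ʀmʒ/: profile 4-3-2 — obeys.
(e) /wlmf/: profile 5-4-3-2 — obeys.

c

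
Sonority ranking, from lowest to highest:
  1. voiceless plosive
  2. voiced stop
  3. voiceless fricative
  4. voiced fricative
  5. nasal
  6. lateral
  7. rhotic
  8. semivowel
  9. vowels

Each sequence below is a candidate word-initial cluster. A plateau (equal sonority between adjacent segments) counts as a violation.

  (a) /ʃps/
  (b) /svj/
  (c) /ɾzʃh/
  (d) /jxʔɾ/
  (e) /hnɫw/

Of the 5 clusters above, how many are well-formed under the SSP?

(a) 3-1-3 → violates
(b) 3-4-8 → obeys
(c) 7-4-3-3 → violates
(d) 8-3-1-7 → violates
(e) 3-5-6-8 → obeys

2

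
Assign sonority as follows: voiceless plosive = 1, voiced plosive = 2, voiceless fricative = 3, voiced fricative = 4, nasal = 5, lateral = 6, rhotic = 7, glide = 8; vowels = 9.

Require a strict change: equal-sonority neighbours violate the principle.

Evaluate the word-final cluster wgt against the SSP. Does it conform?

/w/: glide = 8.
/g/: voiced plosive = 2.
/t/: voiceless plosive = 1.
The profile 8-2-1 strictly falls, so the word-final cluster satisfies the SSP.

yes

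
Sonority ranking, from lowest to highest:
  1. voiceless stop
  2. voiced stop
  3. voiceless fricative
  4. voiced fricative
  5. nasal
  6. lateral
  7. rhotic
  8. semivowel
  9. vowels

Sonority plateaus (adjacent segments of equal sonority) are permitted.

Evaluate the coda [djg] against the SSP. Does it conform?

/d/ — voiced stop, sonority 2.
/j/ — semivowel, sonority 8.
/g/ — voiced stop, sonority 2.
The profile is 2-8-2. Between /d/ (2) and /j/ (8) sonority does not fall, so the cluster violates the SSP.

no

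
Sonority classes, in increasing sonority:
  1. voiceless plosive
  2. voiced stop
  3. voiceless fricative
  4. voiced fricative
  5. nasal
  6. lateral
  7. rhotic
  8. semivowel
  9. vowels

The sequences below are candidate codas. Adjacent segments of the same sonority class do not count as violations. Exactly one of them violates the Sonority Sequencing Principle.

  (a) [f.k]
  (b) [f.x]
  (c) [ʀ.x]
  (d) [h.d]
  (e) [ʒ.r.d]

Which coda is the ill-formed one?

e

(a) sonority 3-1: well-formed.
(b) sonority 3-3: well-formed.
(c) sonority 7-3: well-formed.
(d) sonority 3-2: well-formed.
(e) sonority 4-7-2: ill-formed.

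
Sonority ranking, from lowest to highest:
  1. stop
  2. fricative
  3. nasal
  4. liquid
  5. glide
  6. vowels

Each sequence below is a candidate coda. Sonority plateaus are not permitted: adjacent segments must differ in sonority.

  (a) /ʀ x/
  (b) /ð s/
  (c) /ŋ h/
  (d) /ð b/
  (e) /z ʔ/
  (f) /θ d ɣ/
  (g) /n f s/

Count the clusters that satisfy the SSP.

(a) 4-2 → obeys
(b) 2-2 → violates
(c) 3-2 → obeys
(d) 2-1 → obeys
(e) 2-1 → obeys
(f) 2-1-2 → violates
(g) 3-2-2 → violates

4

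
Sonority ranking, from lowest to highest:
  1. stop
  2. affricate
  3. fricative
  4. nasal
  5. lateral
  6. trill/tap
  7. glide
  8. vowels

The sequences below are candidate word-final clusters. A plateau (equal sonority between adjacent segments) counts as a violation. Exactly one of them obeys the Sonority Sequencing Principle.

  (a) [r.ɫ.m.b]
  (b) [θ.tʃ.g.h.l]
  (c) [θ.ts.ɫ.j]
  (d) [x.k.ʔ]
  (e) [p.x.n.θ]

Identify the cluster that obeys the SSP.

a

(a) 6-5-4-1 → obeys
(b) 3-2-1-3-5 → violates
(c) 3-2-5-7 → violates
(d) 3-1-1 → violates
(e) 1-3-4-3 → violates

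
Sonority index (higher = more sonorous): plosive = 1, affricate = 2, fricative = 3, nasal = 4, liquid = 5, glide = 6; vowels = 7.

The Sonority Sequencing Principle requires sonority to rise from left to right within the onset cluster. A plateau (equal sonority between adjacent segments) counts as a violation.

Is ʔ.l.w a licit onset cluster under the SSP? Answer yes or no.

/ʔ/ is a plosive (sonority 1).
/l/ is a liquid (sonority 5).
/w/ is a glide (sonority 6).
The profile 1-5-6 strictly rises, so the onset cluster satisfies the SSP.

yes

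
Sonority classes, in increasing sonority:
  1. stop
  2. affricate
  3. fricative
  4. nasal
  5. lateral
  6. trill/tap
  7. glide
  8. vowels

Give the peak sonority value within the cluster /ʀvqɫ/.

/ʀ/ is a trill/tap (sonority 6).
/v/ is a fricative (sonority 3).
/q/ is a stop (sonority 1).
/ɫ/ is a lateral (sonority 5).
The maximum is 6.

6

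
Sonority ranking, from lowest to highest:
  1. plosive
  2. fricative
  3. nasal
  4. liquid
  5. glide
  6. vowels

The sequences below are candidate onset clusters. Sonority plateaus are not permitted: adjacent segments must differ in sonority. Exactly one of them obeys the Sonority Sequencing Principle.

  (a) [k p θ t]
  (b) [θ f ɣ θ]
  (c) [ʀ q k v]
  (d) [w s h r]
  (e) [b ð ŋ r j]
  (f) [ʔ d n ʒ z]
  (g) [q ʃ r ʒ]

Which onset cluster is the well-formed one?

(a) sonority 1-1-2-1: ill-formed.
(b) sonority 2-2-2-2: ill-formed.
(c) sonority 4-1-1-2: ill-formed.
(d) sonority 5-2-2-4: ill-formed.
(e) sonority 1-2-3-4-5: well-formed.
(f) sonority 1-1-3-2-2: ill-formed.
(g) sonority 1-2-4-2: ill-formed.

e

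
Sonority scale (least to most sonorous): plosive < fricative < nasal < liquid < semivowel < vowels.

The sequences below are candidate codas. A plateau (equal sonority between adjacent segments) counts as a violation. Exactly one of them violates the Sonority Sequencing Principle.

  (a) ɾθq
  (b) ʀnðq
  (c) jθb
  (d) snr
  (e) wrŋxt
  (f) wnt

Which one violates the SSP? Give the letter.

d

(a) 4-2-1 → obeys
(b) 4-3-2-1 → obeys
(c) 5-2-1 → obeys
(d) 2-3-4 → violates
(e) 5-4-3-2-1 → obeys
(f) 5-3-1 → obeys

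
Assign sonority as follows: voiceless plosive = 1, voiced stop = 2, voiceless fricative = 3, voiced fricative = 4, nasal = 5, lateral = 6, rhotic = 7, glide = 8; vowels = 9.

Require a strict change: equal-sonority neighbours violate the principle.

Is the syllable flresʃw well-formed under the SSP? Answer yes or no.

no

Onset: /f/ is a voiceless fricative (sonority 3), /l/ is a lateral (sonority 6), /r/ is a rhotic (sonority 7); then the nucleus /e/ (sonority 9).
Onset profile 3-6-7-9 — rises to the nucleus.
Coda: /s/ is a voiceless fricative (sonority 3), /ʃ/ is a voiceless fricative (sonority 3), /w/ is a glide (sonority 8).
Coda profile 9-3-3-8 — does not strictly fall throughout.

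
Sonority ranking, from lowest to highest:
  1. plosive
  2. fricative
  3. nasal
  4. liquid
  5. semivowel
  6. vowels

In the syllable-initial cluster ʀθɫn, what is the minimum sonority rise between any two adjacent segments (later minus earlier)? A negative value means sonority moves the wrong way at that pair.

/ʀ/ is a liquid (sonority 4).
/θ/ is a fricative (sonority 2).
/ɫ/ is a liquid (sonority 4).
/n/ is a nasal (sonority 3).
/ʀ/→/θ/: change -2.
/θ/→/ɫ/: change +2.
/ɫ/→/n/: change -1.
Minimum = -2.

-2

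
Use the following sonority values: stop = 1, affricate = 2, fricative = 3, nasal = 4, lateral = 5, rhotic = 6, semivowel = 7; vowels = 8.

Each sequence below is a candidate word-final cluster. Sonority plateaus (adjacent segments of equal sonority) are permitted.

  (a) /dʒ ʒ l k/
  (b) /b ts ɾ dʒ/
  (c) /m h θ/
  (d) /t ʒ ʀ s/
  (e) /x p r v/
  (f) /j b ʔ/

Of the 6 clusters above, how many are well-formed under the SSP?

(a) sonority 2-3-5-1: ill-formed.
(b) sonority 1-2-6-2: ill-formed.
(c) sonority 4-3-3: well-formed.
(d) sonority 1-3-6-3: ill-formed.
(e) sonority 3-1-6-3: ill-formed.
(f) sonority 7-1-1: well-formed.

2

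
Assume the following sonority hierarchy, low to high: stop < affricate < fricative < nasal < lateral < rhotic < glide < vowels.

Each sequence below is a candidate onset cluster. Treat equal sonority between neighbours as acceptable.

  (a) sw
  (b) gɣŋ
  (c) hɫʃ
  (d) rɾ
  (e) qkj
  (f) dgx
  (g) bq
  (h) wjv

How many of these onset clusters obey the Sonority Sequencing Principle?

6

(a) 3-7 → obeys
(b) 1-3-4 → obeys
(c) 3-5-3 → violates
(d) 6-6 → obeys
(e) 1-1-7 → obeys
(f) 1-1-3 → obeys
(g) 1-1 → obeys
(h) 7-7-3 → violates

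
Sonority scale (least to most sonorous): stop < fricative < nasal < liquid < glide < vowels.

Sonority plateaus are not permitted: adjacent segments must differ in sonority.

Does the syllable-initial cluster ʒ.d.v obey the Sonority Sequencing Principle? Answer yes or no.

/ʒ/ is a fricative (sonority 2).
/d/ is a stop (sonority 1).
/v/ is a fricative (sonority 2).
The profile is 2-1-2. Between /ʒ/ (2) and /d/ (1) sonority does not rise, so the cluster violates the SSP.

no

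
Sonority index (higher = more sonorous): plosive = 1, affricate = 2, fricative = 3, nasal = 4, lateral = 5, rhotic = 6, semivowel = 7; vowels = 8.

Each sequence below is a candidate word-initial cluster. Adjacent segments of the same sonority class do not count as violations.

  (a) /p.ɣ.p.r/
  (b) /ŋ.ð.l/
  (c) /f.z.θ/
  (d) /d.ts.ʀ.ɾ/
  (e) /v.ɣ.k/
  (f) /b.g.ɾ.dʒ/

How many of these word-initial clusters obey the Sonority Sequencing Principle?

(a) sonority 1-3-1-6: ill-formed.
(b) sonority 4-3-5: ill-formed.
(c) sonority 3-3-3: well-formed.
(d) sonority 1-2-6-6: well-formed.
(e) sonority 3-3-1: ill-formed.
(f) sonority 1-1-6-2: ill-formed.

2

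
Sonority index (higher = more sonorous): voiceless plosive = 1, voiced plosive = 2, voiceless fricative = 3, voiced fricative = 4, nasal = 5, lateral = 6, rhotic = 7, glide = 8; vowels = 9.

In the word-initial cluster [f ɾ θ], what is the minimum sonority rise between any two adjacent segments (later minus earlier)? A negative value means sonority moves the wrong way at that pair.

-4

/f/: voiceless fricative = 3.
/ɾ/: rhotic = 7.
/θ/: voiceless fricative = 3.
/f/→/ɾ/: change +4.
/ɾ/→/θ/: change -4.
Minimum = -4.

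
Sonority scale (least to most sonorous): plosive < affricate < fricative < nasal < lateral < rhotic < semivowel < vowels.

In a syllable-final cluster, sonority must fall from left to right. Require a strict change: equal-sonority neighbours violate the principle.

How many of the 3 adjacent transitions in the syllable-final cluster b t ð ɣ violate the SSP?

3

/b/ is a plosive (sonority 1).
/t/ is a plosive (sonority 1).
/ð/ is a fricative (sonority 3).
/ɣ/ is a fricative (sonority 3).
/b/→/t/: 1→1 (plateau) — violation.
/t/→/ð/: 1→3 (does not fall) — violation.
/ð/→/ɣ/: 3→3 (plateau) — violation.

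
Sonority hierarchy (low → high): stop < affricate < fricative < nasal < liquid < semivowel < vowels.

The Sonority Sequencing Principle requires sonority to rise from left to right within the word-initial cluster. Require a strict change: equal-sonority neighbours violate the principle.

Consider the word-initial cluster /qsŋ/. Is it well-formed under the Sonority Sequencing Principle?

yes

/q/ — stop, sonority 1.
/s/ — fricative, sonority 3.
/ŋ/ — nasal, sonority 4.
The profile 1-3-4 strictly rises, so the word-initial cluster satisfies the SSP.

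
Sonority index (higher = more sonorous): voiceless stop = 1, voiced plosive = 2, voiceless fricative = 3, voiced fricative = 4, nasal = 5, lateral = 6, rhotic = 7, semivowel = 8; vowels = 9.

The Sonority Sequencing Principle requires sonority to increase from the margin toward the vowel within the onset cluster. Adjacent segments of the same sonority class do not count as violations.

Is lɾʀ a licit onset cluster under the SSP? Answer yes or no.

/l/: lateral = 6.
/ɾ/: rhotic = 7.
/ʀ/: rhotic = 7.
The profile 6-7-7 is non-decreasing (plateaus allowed), so the onset cluster satisfies the SSP.

yes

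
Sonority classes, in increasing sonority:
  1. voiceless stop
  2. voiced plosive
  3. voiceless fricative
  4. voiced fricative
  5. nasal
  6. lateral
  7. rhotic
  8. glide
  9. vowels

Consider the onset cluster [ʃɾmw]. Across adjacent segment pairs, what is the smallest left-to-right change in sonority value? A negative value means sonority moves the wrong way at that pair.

-2

/ʃ/: voiceless fricative = 3.
/ɾ/: rhotic = 7.
/m/: nasal = 5.
/w/: glide = 8.
/ʃ/→/ɾ/: change +4.
/ɾ/→/m/: change -2.
/m/→/w/: change +3.
Minimum = -2.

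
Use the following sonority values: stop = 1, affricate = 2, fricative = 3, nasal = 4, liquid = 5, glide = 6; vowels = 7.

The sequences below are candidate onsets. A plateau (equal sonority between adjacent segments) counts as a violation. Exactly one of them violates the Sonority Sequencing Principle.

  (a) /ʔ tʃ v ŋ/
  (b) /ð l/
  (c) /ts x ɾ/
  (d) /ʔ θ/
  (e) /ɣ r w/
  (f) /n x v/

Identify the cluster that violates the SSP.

(a) sonority 1-2-3-4: well-formed.
(b) sonority 3-5: well-formed.
(c) sonority 2-3-5: well-formed.
(d) sonority 1-3: well-formed.
(e) sonority 3-5-6: well-formed.
(f) sonority 4-3-3: ill-formed.

f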